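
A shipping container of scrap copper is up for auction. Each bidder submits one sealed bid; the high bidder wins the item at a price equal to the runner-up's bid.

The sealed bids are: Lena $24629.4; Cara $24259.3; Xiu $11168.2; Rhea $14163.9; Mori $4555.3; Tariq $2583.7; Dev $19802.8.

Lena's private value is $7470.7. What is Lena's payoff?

Highest bid: Lena at $24629.4, so Lena wins.
Second-highest bid: Cara at $24259.3 — that is the price the winner pays.
Lena's payoff = value − price = $7470.7 − $24259.3 = −$16788.6.

−$16788.6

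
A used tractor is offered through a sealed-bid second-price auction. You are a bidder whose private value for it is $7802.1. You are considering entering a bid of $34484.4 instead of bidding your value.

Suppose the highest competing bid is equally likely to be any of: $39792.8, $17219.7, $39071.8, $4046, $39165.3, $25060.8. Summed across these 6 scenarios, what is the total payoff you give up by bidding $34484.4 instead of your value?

$26676.3

The deviation costs you only when the competing bid falls strictly between $7802.1 and $34484.4; elsewhere both bids give the same outcome.
$39792.8: outcomes coincide → loss $0.
$17219.7: truthful payoff $0, deviation payoff −$9417.6 → loss $9417.6.
$39071.8: outcomes coincide → loss $0.
$4046: outcomes coincide → loss $0.
$39165.3: outcomes coincide → loss $0.
$25060.8: truthful payoff $0, deviation payoff −$17258.7 → loss $17258.7.
Total loss = $9417.6 + $17258.7 = $26676.3.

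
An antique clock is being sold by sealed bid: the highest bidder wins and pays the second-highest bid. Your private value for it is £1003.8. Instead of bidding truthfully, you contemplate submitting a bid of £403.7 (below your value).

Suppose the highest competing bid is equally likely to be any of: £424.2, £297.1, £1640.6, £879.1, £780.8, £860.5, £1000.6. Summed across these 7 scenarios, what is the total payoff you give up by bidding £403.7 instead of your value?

£1073.8

The deviation costs you only when the competing bid falls strictly between £403.7 and £1003.8; elsewhere both bids give the same outcome.
£424.2: truthful payoff £579.6, deviation payoff £0 → loss £579.6.
£297.1: outcomes coincide → loss £0.
£1640.6: outcomes coincide → loss £0.
£879.1: truthful payoff £124.7, deviation payoff £0 → loss £124.7.
£780.8: truthful payoff £223, deviation payoff £0 → loss £223.
£860.5: truthful payoff £143.3, deviation payoff £0 → loss £143.3.
£1000.6: truthful payoff £3.2, deviation payoff £0 → loss £3.2.
Total loss = £579.6 + £124.7 + £223 + £143.3 + £3.2 = £1073.8.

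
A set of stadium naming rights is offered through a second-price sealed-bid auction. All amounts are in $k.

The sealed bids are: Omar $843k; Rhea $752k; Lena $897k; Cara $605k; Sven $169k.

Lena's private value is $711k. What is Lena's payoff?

Highest bid: Lena at $897k, so Lena wins.
Second-highest bid: Omar at $843k — that is the price the winner pays.
Lena's payoff = value − price = $711k − $843k = −$132k.

−$132k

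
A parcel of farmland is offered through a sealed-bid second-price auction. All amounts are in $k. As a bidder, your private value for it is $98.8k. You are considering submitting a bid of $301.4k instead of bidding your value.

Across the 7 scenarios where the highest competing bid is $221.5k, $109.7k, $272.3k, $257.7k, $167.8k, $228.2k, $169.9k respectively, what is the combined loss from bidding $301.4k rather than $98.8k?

The deviation costs you only when the competing bid falls strictly between $98.8k and $301.4k; elsewhere both bids give the same outcome.
$221.5k: truthful payoff $0k, deviation payoff −$122.7k → loss $122.7k.
$109.7k: truthful payoff $0k, deviation payoff −$10.9k → loss $10.9k.
$272.3k: truthful payoff $0k, deviation payoff −$173.5k → loss $173.5k.
$257.7k: truthful payoff $0k, deviation payoff −$158.9k → loss $158.9k.
$167.8k: truthful payoff $0k, deviation payoff −$69k → loss $69k.
$228.2k: truthful payoff $0k, deviation payoff −$129.4k → loss $129.4k.
$169.9k: truthful payoff $0k, deviation payoff −$71.1k → loss $71.1k.
Total loss = $122.7k + $10.9k + $173.5k + $158.9k + $69k + $129.4k + $71.1k = $735.5k.
Truthful bidding weakly dominates here: raising your bid can only win items priced above your value, and lowering it can only forfeit items priced below.

$735.5k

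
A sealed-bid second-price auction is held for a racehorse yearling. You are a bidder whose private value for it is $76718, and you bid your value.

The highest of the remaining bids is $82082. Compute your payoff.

$0

Your bid $76718 is below the highest competing bid $82082, so you lose.
A losing bidder pays nothing and receives nothing: payoff = $0.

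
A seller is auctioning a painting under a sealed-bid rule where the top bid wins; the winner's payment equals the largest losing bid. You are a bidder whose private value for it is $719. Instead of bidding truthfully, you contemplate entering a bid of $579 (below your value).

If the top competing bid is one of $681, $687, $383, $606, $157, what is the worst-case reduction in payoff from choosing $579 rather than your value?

$681: truthful gives $38, deviation gives $0 → loss $38.
$687: truthful gives $32, deviation gives $0 → loss $32.
$383: same outcome either way → loss $0.
$606: truthful gives $113, deviation gives $0 → loss $113.
$157: same outcome either way → loss $0.
Maximum loss: $113.

$113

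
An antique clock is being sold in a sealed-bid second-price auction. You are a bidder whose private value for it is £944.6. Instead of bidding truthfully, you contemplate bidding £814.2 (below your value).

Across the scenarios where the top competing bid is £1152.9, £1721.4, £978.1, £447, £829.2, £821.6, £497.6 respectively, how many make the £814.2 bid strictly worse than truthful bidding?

The deviation hurts exactly when the highest competing bid lies strictly between £814.2 and £944.6 — underbidding then forfeits a profitable win.
£1152.9: above both → same outcome either way.
£1721.4: above both → same outcome either way.
£978.1: above both → same outcome either way.
£447: below both → same outcome either way.
£829.2: inside the interval → strictly worse (loss £115.4).
£821.6: inside the interval → strictly worse (loss £123).
£497.6: below both → same outcome either way.
Count: 2.

2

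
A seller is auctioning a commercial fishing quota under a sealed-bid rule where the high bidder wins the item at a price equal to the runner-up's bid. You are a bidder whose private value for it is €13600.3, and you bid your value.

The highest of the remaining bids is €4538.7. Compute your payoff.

€9061.6

Your bid €13600.3 exceeds the highest competing bid €4538.7, so you win.
In a second-price auction the winner pays the second-highest bid, €4538.7.
Payoff = value − price = €13600.3 − €4538.7 = €9061.6.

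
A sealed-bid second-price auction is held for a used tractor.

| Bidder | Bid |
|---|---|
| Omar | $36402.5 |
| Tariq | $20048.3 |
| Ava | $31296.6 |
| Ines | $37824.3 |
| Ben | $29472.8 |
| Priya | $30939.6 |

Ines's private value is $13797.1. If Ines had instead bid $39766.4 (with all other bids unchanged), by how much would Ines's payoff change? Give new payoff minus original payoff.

$0

The highest bid among the other bidders is $36402.5; Ines's bid doesn't change that.
Original bid $37824.3: Ines is highest, pays the top rival bid $36402.5; payoff $13797.1 − $36402.5 = −$22605.4.
Alternative bid $39766.4: Ines is highest, pays the top rival bid $36402.5; payoff $13797.1 − $36402.5 = −$22605.4.
Change in payoff = −$22605.4 − (−$22605.4) = $0.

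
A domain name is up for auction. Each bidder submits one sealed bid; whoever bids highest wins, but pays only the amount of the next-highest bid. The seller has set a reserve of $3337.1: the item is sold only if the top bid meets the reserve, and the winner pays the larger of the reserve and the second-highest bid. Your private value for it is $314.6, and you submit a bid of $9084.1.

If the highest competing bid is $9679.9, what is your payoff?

Your bid $9084.1 is below the highest competing bid $9679.9, so you lose. Payoff $0.

$0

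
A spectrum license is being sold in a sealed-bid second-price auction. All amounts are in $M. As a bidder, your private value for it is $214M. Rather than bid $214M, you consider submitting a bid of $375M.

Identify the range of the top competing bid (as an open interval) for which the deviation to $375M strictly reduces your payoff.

If the competing bid is below $214M, both bids win at the same price — no difference.
If it is above $375M, both bids lose — no difference.
If it lies strictly between $214M and $375M, bidding your value loses (payoff 0) while bidding $375M wins at a price above your value (payoff negative).
So the deviation strictly hurts on the open interval ($214M, $375M).

($214M, $375M)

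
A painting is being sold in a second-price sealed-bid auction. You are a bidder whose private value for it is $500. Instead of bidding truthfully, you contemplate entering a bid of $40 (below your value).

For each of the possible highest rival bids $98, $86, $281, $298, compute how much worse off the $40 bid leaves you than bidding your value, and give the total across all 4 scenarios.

$1237

The deviation costs you only when the competing bid falls strictly between $40 and $500; elsewhere both bids give the same outcome.
$98: truthful payoff $402, deviation payoff $0 → loss $402.
$86: truthful payoff $414, deviation payoff $0 → loss $414.
$281: truthful payoff $219, deviation payoff $0 → loss $219.
$298: truthful payoff $202, deviation payoff $0 → loss $202.
Total loss = $402 + $414 + $219 + $202 = $1237.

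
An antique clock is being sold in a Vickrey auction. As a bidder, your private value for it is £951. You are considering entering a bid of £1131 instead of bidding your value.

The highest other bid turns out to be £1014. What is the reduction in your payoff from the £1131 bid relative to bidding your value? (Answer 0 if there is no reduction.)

Bidding your value £951: you lose (since £951 < £1014). Payoff £0.
Bidding £1131: you win and pay £1014. Payoff £951 − £1014 = −£63.
The competing bid £1014 lies between your value and your inflated bid, so overbidding wins an item priced above your value.
Loss from deviating = £0 − (−£63) = £63.

£63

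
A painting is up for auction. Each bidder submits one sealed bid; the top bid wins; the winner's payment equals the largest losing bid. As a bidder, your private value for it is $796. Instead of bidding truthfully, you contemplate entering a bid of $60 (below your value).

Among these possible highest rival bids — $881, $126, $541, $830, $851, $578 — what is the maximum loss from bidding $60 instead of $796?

$881: same outcome either way → loss $0.
$126: truthful gives $670, deviation gives $0 → loss $670.
$541: truthful gives $255, deviation gives $0 → loss $255.
$830: same outcome either way → loss $0.
$851: same outcome either way → loss $0.
$578: truthful gives $218, deviation gives $0 → loss $218.
Maximum loss: $670.

$670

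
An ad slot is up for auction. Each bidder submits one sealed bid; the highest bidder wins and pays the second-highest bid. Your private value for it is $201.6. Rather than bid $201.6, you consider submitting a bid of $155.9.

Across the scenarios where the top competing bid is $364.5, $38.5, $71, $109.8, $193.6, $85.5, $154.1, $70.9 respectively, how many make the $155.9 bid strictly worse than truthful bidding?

1

The deviation hurts exactly when the highest competing bid lies strictly between $155.9 and $201.6 — underbidding then forfeits a profitable win.
$364.5: above both → same outcome either way.
$38.5: below both → same outcome either way.
$71: below both → same outcome either way.
$109.8: below both → same outcome either way.
$193.6: inside the interval → strictly worse (loss $8).
$85.5: below both → same outcome either way.
$154.1: below both → same outcome either way.
$70.9: below both → same outcome either way.
Count: 1.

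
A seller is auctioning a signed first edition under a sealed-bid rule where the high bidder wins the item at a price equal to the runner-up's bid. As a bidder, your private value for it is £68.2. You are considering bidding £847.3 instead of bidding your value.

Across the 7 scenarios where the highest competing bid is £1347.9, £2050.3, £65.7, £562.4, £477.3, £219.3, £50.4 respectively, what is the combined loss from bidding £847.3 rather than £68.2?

The deviation costs you only when the competing bid falls strictly between £68.2 and £847.3; elsewhere both bids give the same outcome.
£1347.9: outcomes coincide → loss £0.
£2050.3: outcomes coincide → loss £0.
£65.7: outcomes coincide → loss £0.
£562.4: truthful payoff £0, deviation payoff −£494.2 → loss £494.2.
£477.3: truthful payoff £0, deviation payoff −£409.1 → loss £409.1.
£219.3: truthful payoff £0, deviation payoff −£151.1 → loss £151.1.
£50.4: outcomes coincide → loss £0.
Total loss = £494.2 + £409.1 + £151.1 = £1054.4.
In a second-price auction your bid sets only whether you win, not what you pay, so bidding your true value is weakly dominant.

£1054.4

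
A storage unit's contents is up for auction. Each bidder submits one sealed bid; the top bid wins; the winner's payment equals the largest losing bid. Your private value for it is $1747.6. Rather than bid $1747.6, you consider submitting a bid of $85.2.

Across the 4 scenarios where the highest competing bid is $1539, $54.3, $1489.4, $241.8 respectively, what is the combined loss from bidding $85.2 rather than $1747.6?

$1972.6

The deviation costs you only when the competing bid falls strictly between $85.2 and $1747.6; elsewhere both bids give the same outcome.
$1539: truthful payoff $208.6, deviation payoff $0 → loss $208.6.
$54.3: outcomes coincide → loss $0.
$1489.4: truthful payoff $258.2, deviation payoff $0 → loss $258.2.
$241.8: truthful payoff $1505.8, deviation payoff $0 → loss $1505.8.
Total loss = $208.6 + $258.2 + $1505.8 = $1972.6.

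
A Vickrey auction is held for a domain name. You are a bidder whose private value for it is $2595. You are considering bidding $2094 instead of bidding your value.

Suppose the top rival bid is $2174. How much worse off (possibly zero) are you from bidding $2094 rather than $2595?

$421

Bidding your value $2595: you win (since $2595 > $2174) and pay $2174. Payoff $421.
Bidding $2094: you lose. Payoff $0.
The competing bid $2174 lies between your shaded bid and your value, so underbidding forfeits an item you could have won at a profitable price.
Loss from deviating = $421 − ($0) = $421.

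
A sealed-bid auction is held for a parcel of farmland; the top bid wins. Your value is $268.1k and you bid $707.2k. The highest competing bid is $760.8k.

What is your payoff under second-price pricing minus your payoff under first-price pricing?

$0k

Your bid $707.2k is below $760.8k, so you lose under either rule.
Payoff is $0k in both cases; difference = $0k.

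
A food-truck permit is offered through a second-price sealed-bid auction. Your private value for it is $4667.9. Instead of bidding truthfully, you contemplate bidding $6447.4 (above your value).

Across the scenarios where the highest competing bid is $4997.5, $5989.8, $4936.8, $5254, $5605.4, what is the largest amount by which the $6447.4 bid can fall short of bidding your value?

$1321.9

$4997.5: truthful gives $0, deviation gives −$329.6 → loss $329.6.
$5989.8: truthful gives $0, deviation gives −$1321.9 → loss $1321.9.
$4936.8: truthful gives $0, deviation gives −$268.9 → loss $268.9.
$5254: truthful gives $0, deviation gives −$586.1 → loss $586.1.
$5605.4: truthful gives $0, deviation gives −$937.5 → loss $937.5.
Maximum loss: $1321.9.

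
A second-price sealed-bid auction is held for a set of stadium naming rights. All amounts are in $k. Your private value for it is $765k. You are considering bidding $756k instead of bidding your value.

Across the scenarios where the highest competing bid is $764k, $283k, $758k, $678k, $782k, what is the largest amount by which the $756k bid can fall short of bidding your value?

$7k

$764k: truthful gives $1k, deviation gives $0k → loss $1k.
$283k: same outcome either way → loss $0k.
$758k: truthful gives $7k, deviation gives $0k → loss $7k.
$678k: same outcome either way → loss $0k.
$782k: same outcome either way → loss $0k.
Maximum loss: $7k.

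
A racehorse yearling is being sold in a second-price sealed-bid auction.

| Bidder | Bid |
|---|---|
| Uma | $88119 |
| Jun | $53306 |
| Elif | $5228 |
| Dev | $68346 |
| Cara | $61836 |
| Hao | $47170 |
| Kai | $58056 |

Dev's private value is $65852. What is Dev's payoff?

$0

Highest bid: Uma at $88119, so Uma wins.
Second-highest bid: Dev at $68346 — that is the price the winner pays.
Dev did not win, so Dev pays nothing and receives nothing: payoff $0.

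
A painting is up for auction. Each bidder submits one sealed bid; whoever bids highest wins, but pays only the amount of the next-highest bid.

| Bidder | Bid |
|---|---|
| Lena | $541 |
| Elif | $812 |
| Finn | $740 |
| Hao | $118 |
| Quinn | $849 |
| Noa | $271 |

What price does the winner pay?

Highest bid: Quinn at $849, so Quinn wins.
Second-highest bid: Elif at $812 — that is the price the winner pays.

$812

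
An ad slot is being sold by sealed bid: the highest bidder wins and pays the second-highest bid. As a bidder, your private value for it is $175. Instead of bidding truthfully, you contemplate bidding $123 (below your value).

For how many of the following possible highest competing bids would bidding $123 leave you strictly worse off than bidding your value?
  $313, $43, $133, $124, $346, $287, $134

The deviation hurts exactly when the highest competing bid lies strictly between $123 and $175 — underbidding then forfeits a profitable win.
$313: above both → same outcome either way.
$43: below both → same outcome either way.
$133: inside the interval → strictly worse (loss $42).
$124: inside the interval → strictly worse (loss $51).
$346: above both → same outcome either way.
$287: above both → same outcome either way.
$134: inside the interval → strictly worse (loss $41).
Count: 3.

3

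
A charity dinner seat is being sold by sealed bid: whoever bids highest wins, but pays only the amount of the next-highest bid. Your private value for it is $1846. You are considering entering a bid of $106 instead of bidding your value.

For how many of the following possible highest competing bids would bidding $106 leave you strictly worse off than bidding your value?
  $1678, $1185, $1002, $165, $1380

5

The deviation hurts exactly when the highest competing bid lies strictly between $106 and $1846 — underbidding then forfeits a profitable win.
$1678: inside the interval → strictly worse (loss $168).
$1185: inside the interval → strictly worse (loss $661).
$1002: inside the interval → strictly worse (loss $844).
$165: inside the interval → strictly worse (loss $1681).
$1380: inside the interval → strictly worse (loss $466).
Count: 5.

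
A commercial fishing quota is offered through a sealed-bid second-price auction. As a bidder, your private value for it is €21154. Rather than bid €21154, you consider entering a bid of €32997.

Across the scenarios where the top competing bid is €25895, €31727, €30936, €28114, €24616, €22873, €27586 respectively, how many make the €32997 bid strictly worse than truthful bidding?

The deviation hurts exactly when the highest competing bid lies strictly between €21154 and €32997 — overbidding then wins at a price above your value.
€25895: inside the interval → strictly worse (loss €4741).
€31727: inside the interval → strictly worse (loss €10573).
€30936: inside the interval → strictly worse (loss €9782).
€28114: inside the interval → strictly worse (loss €6960).
€24616: inside the interval → strictly worse (loss €3462).
€22873: inside the interval → strictly worse (loss €1719).
€27586: inside the interval → strictly worse (loss €6432).
Count: 7.

7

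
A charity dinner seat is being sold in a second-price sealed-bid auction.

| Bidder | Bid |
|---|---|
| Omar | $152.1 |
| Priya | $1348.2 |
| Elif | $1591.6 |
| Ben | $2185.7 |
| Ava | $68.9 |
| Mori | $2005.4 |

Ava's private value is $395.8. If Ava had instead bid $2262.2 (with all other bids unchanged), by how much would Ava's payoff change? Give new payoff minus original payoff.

The highest bid among the other bidders is $2185.7; Ava's bid doesn't change that.
Original bid $68.9: Ava is not highest (top rival bid is $2185.7); payoff $0.
Alternative bid $2262.2: Ava is highest, pays the top rival bid $2185.7; payoff $395.8 − $2185.7 = −$1789.9.
Change in payoff = −$1789.9 − ($0) = −$1789.9.

−$1789.9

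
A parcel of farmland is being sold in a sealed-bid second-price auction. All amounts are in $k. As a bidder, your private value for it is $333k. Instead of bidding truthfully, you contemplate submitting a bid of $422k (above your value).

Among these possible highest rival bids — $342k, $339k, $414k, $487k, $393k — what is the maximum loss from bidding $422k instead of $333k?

$81k

$342k: truthful gives $0k, deviation gives −$9k → loss $9k.
$339k: truthful gives $0k, deviation gives −$6k → loss $6k.
$414k: truthful gives $0k, deviation gives −$81k → loss $81k.
$487k: same outcome either way → loss $0k.
$393k: truthful gives $0k, deviation gives −$60k → loss $60k.
Maximum loss: $81k.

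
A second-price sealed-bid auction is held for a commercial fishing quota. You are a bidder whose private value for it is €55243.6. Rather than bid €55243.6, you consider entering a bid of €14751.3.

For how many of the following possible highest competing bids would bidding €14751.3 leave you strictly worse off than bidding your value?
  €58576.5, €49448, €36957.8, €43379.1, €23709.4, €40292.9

5

The deviation hurts exactly when the highest competing bid lies strictly between €14751.3 and €55243.6 — underbidding then forfeits a profitable win.
€58576.5: above both → same outcome either way.
€49448: inside the interval → strictly worse (loss €5795.6).
€36957.8: inside the interval → strictly worse (loss €18285.8).
€43379.1: inside the interval → strictly worse (loss €11864.5).
€23709.4: inside the interval → strictly worse (loss €31534.2).
€40292.9: inside the interval → strictly worse (loss €14950.7).
Count: 5.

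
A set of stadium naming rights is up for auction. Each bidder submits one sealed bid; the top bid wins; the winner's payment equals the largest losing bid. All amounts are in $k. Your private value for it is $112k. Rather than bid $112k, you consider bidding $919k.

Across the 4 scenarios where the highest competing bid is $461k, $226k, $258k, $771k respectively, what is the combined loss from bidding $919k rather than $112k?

$1268k

The deviation costs you only when the competing bid falls strictly between $112k and $919k; elsewhere both bids give the same outcome.
$461k: truthful payoff $0k, deviation payoff −$349k → loss $349k.
$226k: truthful payoff $0k, deviation payoff −$114k → loss $114k.
$258k: truthful payoff $0k, deviation payoff −$146k → loss $146k.
$771k: truthful payoff $0k, deviation payoff −$659k → loss $659k.
Total loss = $349k + $114k + $146k + $659k = $1268k.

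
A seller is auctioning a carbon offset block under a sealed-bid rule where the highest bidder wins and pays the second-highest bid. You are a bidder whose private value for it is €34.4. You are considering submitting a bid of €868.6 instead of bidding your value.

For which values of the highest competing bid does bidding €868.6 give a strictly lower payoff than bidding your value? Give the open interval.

If the competing bid is below €34.4, both bids win at the same price — no difference.
If it is above €868.6, both bids lose — no difference.
If it lies strictly between €34.4 and €868.6, bidding your value loses (payoff 0) while bidding €868.6 wins at a price above your value (payoff negative).
So the deviation strictly hurts on the open interval (€34.4, €868.6).

(€34.4, €868.6)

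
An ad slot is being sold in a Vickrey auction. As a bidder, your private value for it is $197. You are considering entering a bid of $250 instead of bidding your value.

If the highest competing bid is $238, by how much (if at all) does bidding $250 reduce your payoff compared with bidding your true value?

Bidding your value $197: you lose (since $197 < $238). Payoff $0.
Bidding $250: you win and pay $238. Payoff $197 − $238 = −$41.
The competing bid $238 lies between your value and your inflated bid, so overbidding wins an item priced above your value.
Loss from deviating = $0 − (−$41) = $41.

$41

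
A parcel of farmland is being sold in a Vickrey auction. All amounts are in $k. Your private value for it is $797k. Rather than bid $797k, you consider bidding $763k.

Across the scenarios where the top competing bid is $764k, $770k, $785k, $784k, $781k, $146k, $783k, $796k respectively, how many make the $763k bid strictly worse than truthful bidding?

The deviation hurts exactly when the highest competing bid lies strictly between $763k and $797k — underbidding then forfeits a profitable win.
$764k: inside the interval → strictly worse (loss $33k).
$770k: inside the interval → strictly worse (loss $27k).
$785k: inside the interval → strictly worse (loss $12k).
$784k: inside the interval → strictly worse (loss $13k).
$781k: inside the interval → strictly worse (loss $16k).
$146k: below both → same outcome either way.
$783k: inside the interval → strictly worse (loss $14k).
$796k: inside the interval → strictly worse (loss $1k).
Count: 7.

7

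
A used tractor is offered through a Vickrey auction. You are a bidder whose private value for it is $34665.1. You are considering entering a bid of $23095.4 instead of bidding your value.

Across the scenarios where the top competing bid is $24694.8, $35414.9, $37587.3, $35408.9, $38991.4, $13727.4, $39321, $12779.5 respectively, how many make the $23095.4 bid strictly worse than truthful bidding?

The deviation hurts exactly when the highest competing bid lies strictly between $23095.4 and $34665.1 — underbidding then forfeits a profitable win.
$24694.8: inside the interval → strictly worse (loss $9970.3).
$35414.9: above both → same outcome either way.
$37587.3: above both → same outcome either way.
$35408.9: above both → same outcome either way.
$38991.4: above both → same outcome either way.
$13727.4: below both → same outcome either way.
$39321: above both → same outcome either way.
$12779.5: below both → same outcome either way.
Count: 1.

1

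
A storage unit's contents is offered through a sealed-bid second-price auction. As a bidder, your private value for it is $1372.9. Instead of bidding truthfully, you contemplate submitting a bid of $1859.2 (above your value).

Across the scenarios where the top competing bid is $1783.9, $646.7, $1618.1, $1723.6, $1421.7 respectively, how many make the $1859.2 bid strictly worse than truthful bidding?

4

The deviation hurts exactly when the highest competing bid lies strictly between $1372.9 and $1859.2 — overbidding then wins at a price above your value.
$1783.9: inside the interval → strictly worse (loss $411).
$646.7: below both → same outcome either way.
$1618.1: inside the interval → strictly worse (loss $245.2).
$1723.6: inside the interval → strictly worse (loss $350.7).
$1421.7: inside the interval → strictly worse (loss $48.8).
Count: 4.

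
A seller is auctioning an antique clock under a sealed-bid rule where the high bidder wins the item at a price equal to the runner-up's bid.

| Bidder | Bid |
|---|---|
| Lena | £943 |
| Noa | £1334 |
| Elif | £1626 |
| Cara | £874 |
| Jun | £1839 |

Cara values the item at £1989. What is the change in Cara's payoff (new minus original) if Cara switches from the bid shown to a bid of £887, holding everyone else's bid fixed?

£0

The highest bid among the other bidders is £1839; Cara's bid doesn't change that.
Original bid £874: Cara is not highest (top rival bid is £1839); payoff £0.
Alternative bid £887: Cara is not highest (top rival bid is £1839); payoff £0.
Change in payoff = £0 − (£0) = £0.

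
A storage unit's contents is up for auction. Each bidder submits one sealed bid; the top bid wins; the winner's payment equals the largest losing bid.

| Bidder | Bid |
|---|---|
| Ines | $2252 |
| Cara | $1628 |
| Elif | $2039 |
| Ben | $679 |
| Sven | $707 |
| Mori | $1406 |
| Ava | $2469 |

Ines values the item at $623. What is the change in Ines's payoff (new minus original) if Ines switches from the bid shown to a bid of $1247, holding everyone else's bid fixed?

$0

The highest bid among the other bidders is $2469; Ines's bid doesn't change that.
Original bid $2252: Ines is not highest (top rival bid is $2469); payoff $0.
Alternative bid $1247: Ines is not highest (top rival bid is $2469); payoff $0.
Change in payoff = $0 − ($0) = $0.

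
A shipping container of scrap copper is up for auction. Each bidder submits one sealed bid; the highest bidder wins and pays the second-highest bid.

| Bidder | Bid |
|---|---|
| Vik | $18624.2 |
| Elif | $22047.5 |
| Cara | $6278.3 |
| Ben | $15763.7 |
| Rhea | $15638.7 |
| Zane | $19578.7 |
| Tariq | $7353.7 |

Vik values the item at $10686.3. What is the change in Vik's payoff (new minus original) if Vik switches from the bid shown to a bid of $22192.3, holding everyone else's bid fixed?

−$11361.2

The highest bid among the other bidders is $22047.5; Vik's bid doesn't change that.
Original bid $18624.2: Vik is not highest (top rival bid is $22047.5); payoff $0.
Alternative bid $22192.3: Vik is highest, pays the top rival bid $22047.5; payoff $10686.3 − $22047.5 = −$11361.2.
Change in payoff = −$11361.2 − ($0) = −$11361.2.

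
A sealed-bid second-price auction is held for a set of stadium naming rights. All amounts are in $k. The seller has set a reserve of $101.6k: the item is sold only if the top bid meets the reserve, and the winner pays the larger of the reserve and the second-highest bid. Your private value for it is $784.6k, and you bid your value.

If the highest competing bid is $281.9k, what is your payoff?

$502.7k

Your bid $784.6k is the highest and exceeds the reserve.
Price = max(second-highest bid, reserve) = max($281.9k, $101.6k) = $281.9k.
Payoff = $784.6k − $281.9k = $502.7k.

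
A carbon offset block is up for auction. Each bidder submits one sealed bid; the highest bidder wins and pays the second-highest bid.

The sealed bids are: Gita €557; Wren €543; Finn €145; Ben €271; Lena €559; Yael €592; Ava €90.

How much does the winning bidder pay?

€559

Highest bid: Yael at €592, so Yael wins.
Second-highest bid: Lena at €559 — that is the price the winner pays.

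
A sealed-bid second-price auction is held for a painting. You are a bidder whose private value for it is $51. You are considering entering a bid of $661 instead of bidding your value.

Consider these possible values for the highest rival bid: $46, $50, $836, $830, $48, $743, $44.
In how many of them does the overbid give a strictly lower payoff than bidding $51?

0

The deviation hurts exactly when the highest competing bid lies strictly between $51 and $661 — overbidding then wins at a price above your value.
$46: below both → same outcome either way.
$50: below both → same outcome either way.
$836: above both → same outcome either way.
$830: above both → same outcome either way.
$48: below both → same outcome either way.
$743: above both → same outcome either way.
$44: below both → same outcome either way.
Count: 0.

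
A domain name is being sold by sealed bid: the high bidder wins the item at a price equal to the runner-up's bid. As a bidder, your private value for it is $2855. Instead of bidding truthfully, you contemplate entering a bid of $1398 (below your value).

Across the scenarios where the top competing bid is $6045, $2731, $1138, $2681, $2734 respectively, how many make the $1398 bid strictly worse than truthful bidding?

3

The deviation hurts exactly when the highest competing bid lies strictly between $1398 and $2855 — underbidding then forfeits a profitable win.
$6045: above both → same outcome either way.
$2731: inside the interval → strictly worse (loss $124).
$1138: below both → same outcome either way.
$2681: inside the interval → strictly worse (loss $174).
$2734: inside the interval → strictly worse (loss $121).
Count: 3.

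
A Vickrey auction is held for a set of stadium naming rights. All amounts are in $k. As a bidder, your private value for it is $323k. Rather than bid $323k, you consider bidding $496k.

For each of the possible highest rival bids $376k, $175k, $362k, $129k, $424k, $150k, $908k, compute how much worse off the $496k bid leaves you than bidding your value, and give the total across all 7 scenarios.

$193k

The deviation costs you only when the competing bid falls strictly between $323k and $496k; elsewhere both bids give the same outcome.
$376k: truthful payoff $0k, deviation payoff −$53k → loss $53k.
$175k: outcomes coincide → loss $0k.
$362k: truthful payoff $0k, deviation payoff −$39k → loss $39k.
$129k: outcomes coincide → loss $0k.
$424k: truthful payoff $0k, deviation payoff −$101k → loss $101k.
$150k: outcomes coincide → loss $0k.
$908k: outcomes coincide → loss $0k.
Total loss = $53k + $39k + $101k = $193k.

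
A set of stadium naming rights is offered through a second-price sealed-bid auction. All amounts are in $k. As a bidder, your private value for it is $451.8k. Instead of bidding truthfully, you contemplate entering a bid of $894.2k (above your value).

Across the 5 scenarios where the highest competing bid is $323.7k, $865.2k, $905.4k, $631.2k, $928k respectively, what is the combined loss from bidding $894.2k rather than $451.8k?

The deviation costs you only when the competing bid falls strictly between $451.8k and $894.2k; elsewhere both bids give the same outcome.
$323.7k: outcomes coincide → loss $0k.
$865.2k: truthful payoff $0k, deviation payoff −$413.4k → loss $413.4k.
$905.4k: outcomes coincide → loss $0k.
$631.2k: truthful payoff $0k, deviation payoff −$179.4k → loss $179.4k.
$928k: outcomes coincide → loss $0k.
Total loss = $413.4k + $179.4k = $592.8k.

$592.8k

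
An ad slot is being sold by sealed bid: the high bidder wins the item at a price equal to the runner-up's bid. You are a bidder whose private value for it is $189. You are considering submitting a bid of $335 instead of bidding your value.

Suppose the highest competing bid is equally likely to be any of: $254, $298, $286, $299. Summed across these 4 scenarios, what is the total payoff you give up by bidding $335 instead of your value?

$381

The deviation costs you only when the competing bid falls strictly between $189 and $335; elsewhere both bids give the same outcome.
$254: truthful payoff $0, deviation payoff −$65 → loss $65.
$298: truthful payoff $0, deviation payoff −$109 → loss $109.
$286: truthful payoff $0, deviation payoff −$97 → loss $97.
$299: truthful payoff $0, deviation payoff −$110 → loss $110.
Total loss = $65 + $109 + $97 + $110 = $381.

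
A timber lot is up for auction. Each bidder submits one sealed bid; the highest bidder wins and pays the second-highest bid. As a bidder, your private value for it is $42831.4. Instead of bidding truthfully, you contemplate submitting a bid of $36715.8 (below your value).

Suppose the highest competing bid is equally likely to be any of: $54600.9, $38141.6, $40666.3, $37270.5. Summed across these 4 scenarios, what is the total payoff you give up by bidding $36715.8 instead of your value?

The deviation costs you only when the competing bid falls strictly between $36715.8 and $42831.4; elsewhere both bids give the same outcome.
$54600.9: outcomes coincide → loss $0.
$38141.6: truthful payoff $4689.8, deviation payoff $0 → loss $4689.8.
$40666.3: truthful payoff $2165.1, deviation payoff $0 → loss $2165.1.
$37270.5: truthful payoff $5560.9, deviation payoff $0 → loss $5560.9.
Total loss = $4689.8 + $2165.1 + $5560.9 = $12415.8.
Truthful bidding weakly dominates here: raising your bid can only win items priced above your value, and lowering it can only forfeit items priced below.

$12415.8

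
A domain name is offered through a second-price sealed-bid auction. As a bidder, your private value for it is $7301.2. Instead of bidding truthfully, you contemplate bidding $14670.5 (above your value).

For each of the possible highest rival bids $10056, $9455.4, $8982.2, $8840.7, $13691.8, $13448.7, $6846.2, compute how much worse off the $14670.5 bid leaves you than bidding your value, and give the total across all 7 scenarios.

$20667.6

The deviation costs you only when the competing bid falls strictly between $7301.2 and $14670.5; elsewhere both bids give the same outcome.
$10056: truthful payoff $0, deviation payoff −$2754.8 → loss $2754.8.
$9455.4: truthful payoff $0, deviation payoff −$2154.2 → loss $2154.2.
$8982.2: truthful payoff $0, deviation payoff −$1681 → loss $1681.
$8840.7: truthful payoff $0, deviation payoff −$1539.5 → loss $1539.5.
$13691.8: truthful payoff $0, deviation payoff −$6390.6 → loss $6390.6.
$13448.7: truthful payoff $0, deviation payoff −$6147.5 → loss $6147.5.
$6846.2: outcomes coincide → loss $0.
Total loss = $2754.8 + $2154.2 + $1681 + $1539.5 + $6390.6 + $6147.5 = $20667.6.
Because the price is fixed by the runner-up's bid, deviating from your value can only change a good outcome into a bad one — never the reverse.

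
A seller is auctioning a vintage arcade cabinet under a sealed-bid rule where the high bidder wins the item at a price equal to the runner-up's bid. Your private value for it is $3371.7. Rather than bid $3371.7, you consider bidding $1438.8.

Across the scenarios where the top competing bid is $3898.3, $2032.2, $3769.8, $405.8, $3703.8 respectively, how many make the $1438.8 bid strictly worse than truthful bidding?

The deviation hurts exactly when the highest competing bid lies strictly between $1438.8 and $3371.7 — underbidding then forfeits a profitable win.
$3898.3: above both → same outcome either way.
$2032.2: inside the interval → strictly worse (loss $1339.5).
$3769.8: above both → same outcome either way.
$405.8: below both → same outcome either way.
$3703.8: above both → same outcome either way.
Count: 1.

1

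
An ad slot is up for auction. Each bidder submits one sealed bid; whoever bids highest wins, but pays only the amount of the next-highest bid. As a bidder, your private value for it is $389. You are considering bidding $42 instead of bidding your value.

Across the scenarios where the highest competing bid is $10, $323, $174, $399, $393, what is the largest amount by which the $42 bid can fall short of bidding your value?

$10: same outcome either way → loss $0.
$323: truthful gives $66, deviation gives $0 → loss $66.
$174: truthful gives $215, deviation gives $0 → loss $215.
$399: same outcome either way → loss $0.
$393: same outcome either way → loss $0.
Maximum loss: $215.

$215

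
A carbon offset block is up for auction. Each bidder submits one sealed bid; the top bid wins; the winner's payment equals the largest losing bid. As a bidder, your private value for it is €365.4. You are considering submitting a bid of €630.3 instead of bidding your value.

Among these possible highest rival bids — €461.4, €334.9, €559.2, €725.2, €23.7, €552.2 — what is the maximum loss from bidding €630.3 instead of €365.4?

€461.4: truthful gives €0, deviation gives −€96 → loss €96.
€334.9: same outcome either way → loss €0.
€559.2: truthful gives €0, deviation gives −€193.8 → loss €193.8.
€725.2: same outcome either way → loss €0.
€23.7: same outcome either way → loss €0.
€552.2: truthful gives €0, deviation gives −€186.8 → loss €186.8.
Maximum loss: €193.8.

€193.8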